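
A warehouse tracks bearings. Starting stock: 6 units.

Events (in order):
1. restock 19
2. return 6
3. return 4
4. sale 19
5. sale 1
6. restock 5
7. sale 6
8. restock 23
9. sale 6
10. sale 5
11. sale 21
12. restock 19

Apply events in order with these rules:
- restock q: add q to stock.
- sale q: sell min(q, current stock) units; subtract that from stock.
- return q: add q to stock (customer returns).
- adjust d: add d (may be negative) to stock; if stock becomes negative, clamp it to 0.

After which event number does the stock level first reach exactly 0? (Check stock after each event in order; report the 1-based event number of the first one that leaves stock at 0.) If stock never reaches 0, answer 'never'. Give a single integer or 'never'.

Processing events:
Start: stock = 6
  Event 1 (restock 19): 6 + 19 = 25
  Event 2 (return 6): 25 + 6 = 31
  Event 3 (return 4): 31 + 4 = 35
  Event 4 (sale 19): sell min(19,35)=19. stock: 35 - 19 = 16. total_sold = 19
  Event 5 (sale 1): sell min(1,16)=1. stock: 16 - 1 = 15. total_sold = 20
  Event 6 (restock 5): 15 + 5 = 20
  Event 7 (sale 6): sell min(6,20)=6. stock: 20 - 6 = 14. total_sold = 26
  Event 8 (restock 23): 14 + 23 = 37
  Event 9 (sale 6): sell min(6,37)=6. stock: 37 - 6 = 31. total_sold = 32
  Event 10 (sale 5): sell min(5,31)=5. stock: 31 - 5 = 26. total_sold = 37
  Event 11 (sale 21): sell min(21,26)=21. stock: 26 - 21 = 5. total_sold = 58
  Event 12 (restock 19): 5 + 19 = 24
Final: stock = 24, total_sold = 58

Stock never reaches 0.

Answer: never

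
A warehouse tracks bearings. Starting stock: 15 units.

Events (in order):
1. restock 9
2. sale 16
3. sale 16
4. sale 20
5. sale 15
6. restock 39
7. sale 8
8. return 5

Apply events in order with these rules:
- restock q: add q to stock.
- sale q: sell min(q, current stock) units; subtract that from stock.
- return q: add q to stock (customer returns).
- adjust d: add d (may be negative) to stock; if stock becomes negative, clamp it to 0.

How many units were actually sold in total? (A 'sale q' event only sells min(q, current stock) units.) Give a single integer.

Processing events:
Start: stock = 15
  Event 1 (restock 9): 15 + 9 = 24
  Event 2 (sale 16): sell min(16,24)=16. stock: 24 - 16 = 8. total_sold = 16
  Event 3 (sale 16): sell min(16,8)=8. stock: 8 - 8 = 0. total_sold = 24
  Event 4 (sale 20): sell min(20,0)=0. stock: 0 - 0 = 0. total_sold = 24
  Event 5 (sale 15): sell min(15,0)=0. stock: 0 - 0 = 0. total_sold = 24
  Event 6 (restock 39): 0 + 39 = 39
  Event 7 (sale 8): sell min(8,39)=8. stock: 39 - 8 = 31. total_sold = 32
  Event 8 (return 5): 31 + 5 = 36
Final: stock = 36, total_sold = 32

Answer: 32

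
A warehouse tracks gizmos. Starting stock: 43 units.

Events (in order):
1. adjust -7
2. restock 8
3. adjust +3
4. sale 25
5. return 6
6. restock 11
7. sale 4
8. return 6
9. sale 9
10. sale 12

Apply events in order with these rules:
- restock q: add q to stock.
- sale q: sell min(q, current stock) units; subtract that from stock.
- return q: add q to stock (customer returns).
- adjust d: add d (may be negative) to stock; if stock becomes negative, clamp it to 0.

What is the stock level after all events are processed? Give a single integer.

Processing events:
Start: stock = 43
  Event 1 (adjust -7): 43 + -7 = 36
  Event 2 (restock 8): 36 + 8 = 44
  Event 3 (adjust +3): 44 + 3 = 47
  Event 4 (sale 25): sell min(25,47)=25. stock: 47 - 25 = 22. total_sold = 25
  Event 5 (return 6): 22 + 6 = 28
  Event 6 (restock 11): 28 + 11 = 39
  Event 7 (sale 4): sell min(4,39)=4. stock: 39 - 4 = 35. total_sold = 29
  Event 8 (return 6): 35 + 6 = 41
  Event 9 (sale 9): sell min(9,41)=9. stock: 41 - 9 = 32. total_sold = 38
  Event 10 (sale 12): sell min(12,32)=12. stock: 32 - 12 = 20. total_sold = 50
Final: stock = 20, total_sold = 50

Answer: 20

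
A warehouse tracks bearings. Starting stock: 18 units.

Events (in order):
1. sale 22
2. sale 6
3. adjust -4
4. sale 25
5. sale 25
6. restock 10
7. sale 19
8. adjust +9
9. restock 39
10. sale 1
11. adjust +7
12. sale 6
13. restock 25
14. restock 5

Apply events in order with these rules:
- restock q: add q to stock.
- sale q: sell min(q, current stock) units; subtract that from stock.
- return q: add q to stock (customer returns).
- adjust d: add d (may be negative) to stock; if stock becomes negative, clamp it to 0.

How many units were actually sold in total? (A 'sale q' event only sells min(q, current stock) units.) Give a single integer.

Answer: 35

Derivation:
Processing events:
Start: stock = 18
  Event 1 (sale 22): sell min(22,18)=18. stock: 18 - 18 = 0. total_sold = 18
  Event 2 (sale 6): sell min(6,0)=0. stock: 0 - 0 = 0. total_sold = 18
  Event 3 (adjust -4): 0 + -4 = 0 (clamped to 0)
  Event 4 (sale 25): sell min(25,0)=0. stock: 0 - 0 = 0. total_sold = 18
  Event 5 (sale 25): sell min(25,0)=0. stock: 0 - 0 = 0. total_sold = 18
  Event 6 (restock 10): 0 + 10 = 10
  Event 7 (sale 19): sell min(19,10)=10. stock: 10 - 10 = 0. total_sold = 28
  Event 8 (adjust +9): 0 + 9 = 9
  Event 9 (restock 39): 9 + 39 = 48
  Event 10 (sale 1): sell min(1,48)=1. stock: 48 - 1 = 47. total_sold = 29
  Event 11 (adjust +7): 47 + 7 = 54
  Event 12 (sale 6): sell min(6,54)=6. stock: 54 - 6 = 48. total_sold = 35
  Event 13 (restock 25): 48 + 25 = 73
  Event 14 (restock 5): 73 + 5 = 78
Final: stock = 78, total_sold = 35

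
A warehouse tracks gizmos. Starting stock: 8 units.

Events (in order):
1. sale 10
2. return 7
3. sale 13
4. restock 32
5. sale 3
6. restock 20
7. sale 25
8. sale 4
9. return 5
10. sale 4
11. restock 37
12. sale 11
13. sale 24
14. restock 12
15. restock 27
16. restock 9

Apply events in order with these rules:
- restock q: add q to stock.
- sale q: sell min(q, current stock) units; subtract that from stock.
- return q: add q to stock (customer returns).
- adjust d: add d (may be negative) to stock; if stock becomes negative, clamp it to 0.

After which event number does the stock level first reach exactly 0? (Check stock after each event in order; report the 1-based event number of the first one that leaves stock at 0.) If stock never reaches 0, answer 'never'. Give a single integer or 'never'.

Answer: 1

Derivation:
Processing events:
Start: stock = 8
  Event 1 (sale 10): sell min(10,8)=8. stock: 8 - 8 = 0. total_sold = 8
  Event 2 (return 7): 0 + 7 = 7
  Event 3 (sale 13): sell min(13,7)=7. stock: 7 - 7 = 0. total_sold = 15
  Event 4 (restock 32): 0 + 32 = 32
  Event 5 (sale 3): sell min(3,32)=3. stock: 32 - 3 = 29. total_sold = 18
  Event 6 (restock 20): 29 + 20 = 49
  Event 7 (sale 25): sell min(25,49)=25. stock: 49 - 25 = 24. total_sold = 43
  Event 8 (sale 4): sell min(4,24)=4. stock: 24 - 4 = 20. total_sold = 47
  Event 9 (return 5): 20 + 5 = 25
  Event 10 (sale 4): sell min(4,25)=4. stock: 25 - 4 = 21. total_sold = 51
  Event 11 (restock 37): 21 + 37 = 58
  Event 12 (sale 11): sell min(11,58)=11. stock: 58 - 11 = 47. total_sold = 62
  Event 13 (sale 24): sell min(24,47)=24. stock: 47 - 24 = 23. total_sold = 86
  Event 14 (restock 12): 23 + 12 = 35
  Event 15 (restock 27): 35 + 27 = 62
  Event 16 (restock 9): 62 + 9 = 71
Final: stock = 71, total_sold = 86

First zero at event 1.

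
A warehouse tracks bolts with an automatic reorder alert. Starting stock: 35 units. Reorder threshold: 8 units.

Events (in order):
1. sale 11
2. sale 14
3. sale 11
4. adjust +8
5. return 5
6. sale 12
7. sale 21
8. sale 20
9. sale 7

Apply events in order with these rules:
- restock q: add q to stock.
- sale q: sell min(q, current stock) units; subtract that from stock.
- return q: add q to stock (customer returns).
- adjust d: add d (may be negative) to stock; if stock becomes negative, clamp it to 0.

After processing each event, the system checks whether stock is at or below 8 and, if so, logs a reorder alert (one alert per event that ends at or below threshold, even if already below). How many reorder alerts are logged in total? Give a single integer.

Processing events:
Start: stock = 35
  Event 1 (sale 11): sell min(11,35)=11. stock: 35 - 11 = 24. total_sold = 11
  Event 2 (sale 14): sell min(14,24)=14. stock: 24 - 14 = 10. total_sold = 25
  Event 3 (sale 11): sell min(11,10)=10. stock: 10 - 10 = 0. total_sold = 35
  Event 4 (adjust +8): 0 + 8 = 8
  Event 5 (return 5): 8 + 5 = 13
  Event 6 (sale 12): sell min(12,13)=12. stock: 13 - 12 = 1. total_sold = 47
  Event 7 (sale 21): sell min(21,1)=1. stock: 1 - 1 = 0. total_sold = 48
  Event 8 (sale 20): sell min(20,0)=0. stock: 0 - 0 = 0. total_sold = 48
  Event 9 (sale 7): sell min(7,0)=0. stock: 0 - 0 = 0. total_sold = 48
Final: stock = 0, total_sold = 48

Checking against threshold 8:
  After event 1: stock=24 > 8
  After event 2: stock=10 > 8
  After event 3: stock=0 <= 8 -> ALERT
  After event 4: stock=8 <= 8 -> ALERT
  After event 5: stock=13 > 8
  After event 6: stock=1 <= 8 -> ALERT
  After event 7: stock=0 <= 8 -> ALERT
  After event 8: stock=0 <= 8 -> ALERT
  After event 9: stock=0 <= 8 -> ALERT
Alert events: [3, 4, 6, 7, 8, 9]. Count = 6

Answer: 6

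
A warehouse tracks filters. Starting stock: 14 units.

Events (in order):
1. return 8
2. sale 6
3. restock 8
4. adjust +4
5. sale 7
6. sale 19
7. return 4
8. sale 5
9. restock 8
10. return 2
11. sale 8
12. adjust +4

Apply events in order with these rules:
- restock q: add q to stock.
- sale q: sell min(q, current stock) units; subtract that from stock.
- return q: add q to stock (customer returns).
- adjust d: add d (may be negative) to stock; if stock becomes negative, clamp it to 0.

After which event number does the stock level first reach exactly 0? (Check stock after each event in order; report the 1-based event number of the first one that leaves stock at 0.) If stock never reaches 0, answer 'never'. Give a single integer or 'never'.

Answer: never

Derivation:
Processing events:
Start: stock = 14
  Event 1 (return 8): 14 + 8 = 22
  Event 2 (sale 6): sell min(6,22)=6. stock: 22 - 6 = 16. total_sold = 6
  Event 3 (restock 8): 16 + 8 = 24
  Event 4 (adjust +4): 24 + 4 = 28
  Event 5 (sale 7): sell min(7,28)=7. stock: 28 - 7 = 21. total_sold = 13
  Event 6 (sale 19): sell min(19,21)=19. stock: 21 - 19 = 2. total_sold = 32
  Event 7 (return 4): 2 + 4 = 6
  Event 8 (sale 5): sell min(5,6)=5. stock: 6 - 5 = 1. total_sold = 37
  Event 9 (restock 8): 1 + 8 = 9
  Event 10 (return 2): 9 + 2 = 11
  Event 11 (sale 8): sell min(8,11)=8. stock: 11 - 8 = 3. total_sold = 45
  Event 12 (adjust +4): 3 + 4 = 7
Final: stock = 7, total_sold = 45

Stock never reaches 0.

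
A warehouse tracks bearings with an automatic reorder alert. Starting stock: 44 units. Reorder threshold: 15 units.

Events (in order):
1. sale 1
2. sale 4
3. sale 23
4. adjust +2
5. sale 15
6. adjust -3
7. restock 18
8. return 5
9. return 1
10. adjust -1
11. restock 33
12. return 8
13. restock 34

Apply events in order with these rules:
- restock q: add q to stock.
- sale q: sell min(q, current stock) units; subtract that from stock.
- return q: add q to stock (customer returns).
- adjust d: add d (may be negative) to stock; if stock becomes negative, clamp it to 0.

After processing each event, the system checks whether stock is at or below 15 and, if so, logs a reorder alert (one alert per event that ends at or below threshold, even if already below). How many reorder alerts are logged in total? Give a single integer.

Answer: 2

Derivation:
Processing events:
Start: stock = 44
  Event 1 (sale 1): sell min(1,44)=1. stock: 44 - 1 = 43. total_sold = 1
  Event 2 (sale 4): sell min(4,43)=4. stock: 43 - 4 = 39. total_sold = 5
  Event 3 (sale 23): sell min(23,39)=23. stock: 39 - 23 = 16. total_sold = 28
  Event 4 (adjust +2): 16 + 2 = 18
  Event 5 (sale 15): sell min(15,18)=15. stock: 18 - 15 = 3. total_sold = 43
  Event 6 (adjust -3): 3 + -3 = 0
  Event 7 (restock 18): 0 + 18 = 18
  Event 8 (return 5): 18 + 5 = 23
  Event 9 (return 1): 23 + 1 = 24
  Event 10 (adjust -1): 24 + -1 = 23
  Event 11 (restock 33): 23 + 33 = 56
  Event 12 (return 8): 56 + 8 = 64
  Event 13 (restock 34): 64 + 34 = 98
Final: stock = 98, total_sold = 43

Checking against threshold 15:
  After event 1: stock=43 > 15
  After event 2: stock=39 > 15
  After event 3: stock=16 > 15
  After event 4: stock=18 > 15
  After event 5: stock=3 <= 15 -> ALERT
  After event 6: stock=0 <= 15 -> ALERT
  After event 7: stock=18 > 15
  After event 8: stock=23 > 15
  After event 9: stock=24 > 15
  After event 10: stock=23 > 15
  After event 11: stock=56 > 15
  After event 12: stock=64 > 15
  After event 13: stock=98 > 15
Alert events: [5, 6]. Count = 2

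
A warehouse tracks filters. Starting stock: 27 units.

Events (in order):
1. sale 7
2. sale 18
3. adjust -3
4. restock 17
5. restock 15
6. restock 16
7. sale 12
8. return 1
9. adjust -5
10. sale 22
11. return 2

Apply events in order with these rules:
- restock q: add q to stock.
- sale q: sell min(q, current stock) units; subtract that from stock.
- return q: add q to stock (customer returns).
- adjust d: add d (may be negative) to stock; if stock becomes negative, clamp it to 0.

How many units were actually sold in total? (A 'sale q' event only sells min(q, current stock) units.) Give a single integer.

Processing events:
Start: stock = 27
  Event 1 (sale 7): sell min(7,27)=7. stock: 27 - 7 = 20. total_sold = 7
  Event 2 (sale 18): sell min(18,20)=18. stock: 20 - 18 = 2. total_sold = 25
  Event 3 (adjust -3): 2 + -3 = 0 (clamped to 0)
  Event 4 (restock 17): 0 + 17 = 17
  Event 5 (restock 15): 17 + 15 = 32
  Event 6 (restock 16): 32 + 16 = 48
  Event 7 (sale 12): sell min(12,48)=12. stock: 48 - 12 = 36. total_sold = 37
  Event 8 (return 1): 36 + 1 = 37
  Event 9 (adjust -5): 37 + -5 = 32
  Event 10 (sale 22): sell min(22,32)=22. stock: 32 - 22 = 10. total_sold = 59
  Event 11 (return 2): 10 + 2 = 12
Final: stock = 12, total_sold = 59

Answer: 59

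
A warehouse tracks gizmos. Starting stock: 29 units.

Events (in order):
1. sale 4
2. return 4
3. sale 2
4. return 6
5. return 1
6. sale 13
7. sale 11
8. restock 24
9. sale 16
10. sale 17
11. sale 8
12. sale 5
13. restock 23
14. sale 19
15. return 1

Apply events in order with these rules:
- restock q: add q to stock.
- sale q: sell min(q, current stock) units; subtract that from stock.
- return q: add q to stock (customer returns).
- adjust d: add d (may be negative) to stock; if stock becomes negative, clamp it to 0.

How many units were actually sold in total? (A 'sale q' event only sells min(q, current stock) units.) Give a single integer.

Processing events:
Start: stock = 29
  Event 1 (sale 4): sell min(4,29)=4. stock: 29 - 4 = 25. total_sold = 4
  Event 2 (return 4): 25 + 4 = 29
  Event 3 (sale 2): sell min(2,29)=2. stock: 29 - 2 = 27. total_sold = 6
  Event 4 (return 6): 27 + 6 = 33
  Event 5 (return 1): 33 + 1 = 34
  Event 6 (sale 13): sell min(13,34)=13. stock: 34 - 13 = 21. total_sold = 19
  Event 7 (sale 11): sell min(11,21)=11. stock: 21 - 11 = 10. total_sold = 30
  Event 8 (restock 24): 10 + 24 = 34
  Event 9 (sale 16): sell min(16,34)=16. stock: 34 - 16 = 18. total_sold = 46
  Event 10 (sale 17): sell min(17,18)=17. stock: 18 - 17 = 1. total_sold = 63
  Event 11 (sale 8): sell min(8,1)=1. stock: 1 - 1 = 0. total_sold = 64
  Event 12 (sale 5): sell min(5,0)=0. stock: 0 - 0 = 0. total_sold = 64
  Event 13 (restock 23): 0 + 23 = 23
  Event 14 (sale 19): sell min(19,23)=19. stock: 23 - 19 = 4. total_sold = 83
  Event 15 (return 1): 4 + 1 = 5
Final: stock = 5, total_sold = 83

Answer: 83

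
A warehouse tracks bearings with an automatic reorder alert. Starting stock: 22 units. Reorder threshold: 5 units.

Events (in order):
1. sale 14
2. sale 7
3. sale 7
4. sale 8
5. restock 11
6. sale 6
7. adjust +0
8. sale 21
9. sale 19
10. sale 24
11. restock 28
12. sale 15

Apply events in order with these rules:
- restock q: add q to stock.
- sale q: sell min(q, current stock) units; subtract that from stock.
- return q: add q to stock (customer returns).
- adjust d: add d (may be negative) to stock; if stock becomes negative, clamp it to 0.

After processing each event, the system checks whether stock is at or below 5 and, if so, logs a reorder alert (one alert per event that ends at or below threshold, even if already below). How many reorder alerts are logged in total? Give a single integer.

Answer: 8

Derivation:
Processing events:
Start: stock = 22
  Event 1 (sale 14): sell min(14,22)=14. stock: 22 - 14 = 8. total_sold = 14
  Event 2 (sale 7): sell min(7,8)=7. stock: 8 - 7 = 1. total_sold = 21
  Event 3 (sale 7): sell min(7,1)=1. stock: 1 - 1 = 0. total_sold = 22
  Event 4 (sale 8): sell min(8,0)=0. stock: 0 - 0 = 0. total_sold = 22
  Event 5 (restock 11): 0 + 11 = 11
  Event 6 (sale 6): sell min(6,11)=6. stock: 11 - 6 = 5. total_sold = 28
  Event 7 (adjust +0): 5 + 0 = 5
  Event 8 (sale 21): sell min(21,5)=5. stock: 5 - 5 = 0. total_sold = 33
  Event 9 (sale 19): sell min(19,0)=0. stock: 0 - 0 = 0. total_sold = 33
  Event 10 (sale 24): sell min(24,0)=0. stock: 0 - 0 = 0. total_sold = 33
  Event 11 (restock 28): 0 + 28 = 28
  Event 12 (sale 15): sell min(15,28)=15. stock: 28 - 15 = 13. total_sold = 48
Final: stock = 13, total_sold = 48

Checking against threshold 5:
  After event 1: stock=8 > 5
  After event 2: stock=1 <= 5 -> ALERT
  After event 3: stock=0 <= 5 -> ALERT
  After event 4: stock=0 <= 5 -> ALERT
  After event 5: stock=11 > 5
  After event 6: stock=5 <= 5 -> ALERT
  After event 7: stock=5 <= 5 -> ALERT
  After event 8: stock=0 <= 5 -> ALERT
  After event 9: stock=0 <= 5 -> ALERT
  After event 10: stock=0 <= 5 -> ALERT
  After event 11: stock=28 > 5
  After event 12: stock=13 > 5
Alert events: [2, 3, 4, 6, 7, 8, 9, 10]. Count = 8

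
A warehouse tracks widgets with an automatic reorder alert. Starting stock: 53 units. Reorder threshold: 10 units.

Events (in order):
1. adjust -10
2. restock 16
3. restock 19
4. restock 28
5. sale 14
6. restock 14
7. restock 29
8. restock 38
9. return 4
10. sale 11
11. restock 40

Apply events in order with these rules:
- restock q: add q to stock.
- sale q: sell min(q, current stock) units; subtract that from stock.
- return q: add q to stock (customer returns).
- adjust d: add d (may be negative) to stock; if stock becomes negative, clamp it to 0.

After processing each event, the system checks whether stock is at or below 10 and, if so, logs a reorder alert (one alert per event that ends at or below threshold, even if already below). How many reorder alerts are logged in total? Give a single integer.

Answer: 0

Derivation:
Processing events:
Start: stock = 53
  Event 1 (adjust -10): 53 + -10 = 43
  Event 2 (restock 16): 43 + 16 = 59
  Event 3 (restock 19): 59 + 19 = 78
  Event 4 (restock 28): 78 + 28 = 106
  Event 5 (sale 14): sell min(14,106)=14. stock: 106 - 14 = 92. total_sold = 14
  Event 6 (restock 14): 92 + 14 = 106
  Event 7 (restock 29): 106 + 29 = 135
  Event 8 (restock 38): 135 + 38 = 173
  Event 9 (return 4): 173 + 4 = 177
  Event 10 (sale 11): sell min(11,177)=11. stock: 177 - 11 = 166. total_sold = 25
  Event 11 (restock 40): 166 + 40 = 206
Final: stock = 206, total_sold = 25

Checking against threshold 10:
  After event 1: stock=43 > 10
  After event 2: stock=59 > 10
  After event 3: stock=78 > 10
  After event 4: stock=106 > 10
  After event 5: stock=92 > 10
  After event 6: stock=106 > 10
  After event 7: stock=135 > 10
  After event 8: stock=173 > 10
  After event 9: stock=177 > 10
  After event 10: stock=166 > 10
  After event 11: stock=206 > 10
Alert events: []. Count = 0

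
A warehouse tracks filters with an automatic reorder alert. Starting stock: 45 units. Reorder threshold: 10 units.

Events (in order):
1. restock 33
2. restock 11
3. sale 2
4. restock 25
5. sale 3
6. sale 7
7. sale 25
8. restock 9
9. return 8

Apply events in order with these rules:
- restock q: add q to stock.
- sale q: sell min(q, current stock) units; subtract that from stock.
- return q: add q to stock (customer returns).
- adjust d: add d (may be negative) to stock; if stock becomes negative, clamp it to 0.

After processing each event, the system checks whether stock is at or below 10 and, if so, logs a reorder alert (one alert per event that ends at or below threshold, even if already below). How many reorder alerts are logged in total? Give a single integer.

Processing events:
Start: stock = 45
  Event 1 (restock 33): 45 + 33 = 78
  Event 2 (restock 11): 78 + 11 = 89
  Event 3 (sale 2): sell min(2,89)=2. stock: 89 - 2 = 87. total_sold = 2
  Event 4 (restock 25): 87 + 25 = 112
  Event 5 (sale 3): sell min(3,112)=3. stock: 112 - 3 = 109. total_sold = 5
  Event 6 (sale 7): sell min(7,109)=7. stock: 109 - 7 = 102. total_sold = 12
  Event 7 (sale 25): sell min(25,102)=25. stock: 102 - 25 = 77. total_sold = 37
  Event 8 (restock 9): 77 + 9 = 86
  Event 9 (return 8): 86 + 8 = 94
Final: stock = 94, total_sold = 37

Checking against threshold 10:
  After event 1: stock=78 > 10
  After event 2: stock=89 > 10
  After event 3: stock=87 > 10
  After event 4: stock=112 > 10
  After event 5: stock=109 > 10
  After event 6: stock=102 > 10
  After event 7: stock=77 > 10
  After event 8: stock=86 > 10
  After event 9: stock=94 > 10
Alert events: []. Count = 0

Answer: 0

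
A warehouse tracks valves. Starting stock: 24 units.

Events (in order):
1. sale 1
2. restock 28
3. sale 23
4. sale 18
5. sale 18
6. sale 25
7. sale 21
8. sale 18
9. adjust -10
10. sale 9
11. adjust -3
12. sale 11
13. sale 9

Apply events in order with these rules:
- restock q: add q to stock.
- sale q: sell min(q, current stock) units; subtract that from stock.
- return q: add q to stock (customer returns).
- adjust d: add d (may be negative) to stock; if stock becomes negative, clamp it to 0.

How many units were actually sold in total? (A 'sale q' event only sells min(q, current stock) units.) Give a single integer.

Answer: 52

Derivation:
Processing events:
Start: stock = 24
  Event 1 (sale 1): sell min(1,24)=1. stock: 24 - 1 = 23. total_sold = 1
  Event 2 (restock 28): 23 + 28 = 51
  Event 3 (sale 23): sell min(23,51)=23. stock: 51 - 23 = 28. total_sold = 24
  Event 4 (sale 18): sell min(18,28)=18. stock: 28 - 18 = 10. total_sold = 42
  Event 5 (sale 18): sell min(18,10)=10. stock: 10 - 10 = 0. total_sold = 52
  Event 6 (sale 25): sell min(25,0)=0. stock: 0 - 0 = 0. total_sold = 52
  Event 7 (sale 21): sell min(21,0)=0. stock: 0 - 0 = 0. total_sold = 52
  Event 8 (sale 18): sell min(18,0)=0. stock: 0 - 0 = 0. total_sold = 52
  Event 9 (adjust -10): 0 + -10 = 0 (clamped to 0)
  Event 10 (sale 9): sell min(9,0)=0. stock: 0 - 0 = 0. total_sold = 52
  Event 11 (adjust -3): 0 + -3 = 0 (clamped to 0)
  Event 12 (sale 11): sell min(11,0)=0. stock: 0 - 0 = 0. total_sold = 52
  Event 13 (sale 9): sell min(9,0)=0. stock: 0 - 0 = 0. total_sold = 52
Final: stock = 0, total_sold = 52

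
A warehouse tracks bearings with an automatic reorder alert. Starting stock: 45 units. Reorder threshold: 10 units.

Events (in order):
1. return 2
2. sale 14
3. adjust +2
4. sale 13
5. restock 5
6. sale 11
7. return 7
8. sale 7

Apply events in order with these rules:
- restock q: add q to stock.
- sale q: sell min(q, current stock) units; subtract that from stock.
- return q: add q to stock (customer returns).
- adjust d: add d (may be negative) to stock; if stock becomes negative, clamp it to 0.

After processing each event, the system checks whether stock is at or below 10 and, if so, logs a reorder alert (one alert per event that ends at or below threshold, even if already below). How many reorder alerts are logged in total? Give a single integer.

Answer: 0

Derivation:
Processing events:
Start: stock = 45
  Event 1 (return 2): 45 + 2 = 47
  Event 2 (sale 14): sell min(14,47)=14. stock: 47 - 14 = 33. total_sold = 14
  Event 3 (adjust +2): 33 + 2 = 35
  Event 4 (sale 13): sell min(13,35)=13. stock: 35 - 13 = 22. total_sold = 27
  Event 5 (restock 5): 22 + 5 = 27
  Event 6 (sale 11): sell min(11,27)=11. stock: 27 - 11 = 16. total_sold = 38
  Event 7 (return 7): 16 + 7 = 23
  Event 8 (sale 7): sell min(7,23)=7. stock: 23 - 7 = 16. total_sold = 45
Final: stock = 16, total_sold = 45

Checking against threshold 10:
  After event 1: stock=47 > 10
  After event 2: stock=33 > 10
  After event 3: stock=35 > 10
  After event 4: stock=22 > 10
  After event 5: stock=27 > 10
  After event 6: stock=16 > 10
  After event 7: stock=23 > 10
  After event 8: stock=16 > 10
Alert events: []. Count = 0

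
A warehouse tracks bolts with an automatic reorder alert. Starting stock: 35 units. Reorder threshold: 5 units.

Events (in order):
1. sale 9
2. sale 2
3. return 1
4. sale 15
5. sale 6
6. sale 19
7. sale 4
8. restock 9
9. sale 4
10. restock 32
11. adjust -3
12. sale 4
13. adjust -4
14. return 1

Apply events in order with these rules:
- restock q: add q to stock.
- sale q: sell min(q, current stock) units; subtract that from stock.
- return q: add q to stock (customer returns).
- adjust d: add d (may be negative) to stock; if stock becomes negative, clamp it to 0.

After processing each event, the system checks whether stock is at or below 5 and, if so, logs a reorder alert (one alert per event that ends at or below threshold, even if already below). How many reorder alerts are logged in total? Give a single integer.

Answer: 4

Derivation:
Processing events:
Start: stock = 35
  Event 1 (sale 9): sell min(9,35)=9. stock: 35 - 9 = 26. total_sold = 9
  Event 2 (sale 2): sell min(2,26)=2. stock: 26 - 2 = 24. total_sold = 11
  Event 3 (return 1): 24 + 1 = 25
  Event 4 (sale 15): sell min(15,25)=15. stock: 25 - 15 = 10. total_sold = 26
  Event 5 (sale 6): sell min(6,10)=6. stock: 10 - 6 = 4. total_sold = 32
  Event 6 (sale 19): sell min(19,4)=4. stock: 4 - 4 = 0. total_sold = 36
  Event 7 (sale 4): sell min(4,0)=0. stock: 0 - 0 = 0. total_sold = 36
  Event 8 (restock 9): 0 + 9 = 9
  Event 9 (sale 4): sell min(4,9)=4. stock: 9 - 4 = 5. total_sold = 40
  Event 10 (restock 32): 5 + 32 = 37
  Event 11 (adjust -3): 37 + -3 = 34
  Event 12 (sale 4): sell min(4,34)=4. stock: 34 - 4 = 30. total_sold = 44
  Event 13 (adjust -4): 30 + -4 = 26
  Event 14 (return 1): 26 + 1 = 27
Final: stock = 27, total_sold = 44

Checking against threshold 5:
  After event 1: stock=26 > 5
  After event 2: stock=24 > 5
  After event 3: stock=25 > 5
  After event 4: stock=10 > 5
  After event 5: stock=4 <= 5 -> ALERT
  After event 6: stock=0 <= 5 -> ALERT
  After event 7: stock=0 <= 5 -> ALERT
  After event 8: stock=9 > 5
  After event 9: stock=5 <= 5 -> ALERT
  After event 10: stock=37 > 5
  After event 11: stock=34 > 5
  After event 12: stock=30 > 5
  After event 13: stock=26 > 5
  After event 14: stock=27 > 5
Alert events: [5, 6, 7, 9]. Count = 4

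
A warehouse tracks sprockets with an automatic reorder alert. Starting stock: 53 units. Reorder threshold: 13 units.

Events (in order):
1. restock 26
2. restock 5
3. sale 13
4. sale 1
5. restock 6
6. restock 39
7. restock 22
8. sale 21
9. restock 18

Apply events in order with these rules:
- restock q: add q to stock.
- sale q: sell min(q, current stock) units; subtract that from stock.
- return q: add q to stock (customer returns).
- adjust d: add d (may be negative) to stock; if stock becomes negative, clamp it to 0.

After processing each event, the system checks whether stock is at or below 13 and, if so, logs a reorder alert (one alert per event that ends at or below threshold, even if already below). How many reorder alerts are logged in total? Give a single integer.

Processing events:
Start: stock = 53
  Event 1 (restock 26): 53 + 26 = 79
  Event 2 (restock 5): 79 + 5 = 84
  Event 3 (sale 13): sell min(13,84)=13. stock: 84 - 13 = 71. total_sold = 13
  Event 4 (sale 1): sell min(1,71)=1. stock: 71 - 1 = 70. total_sold = 14
  Event 5 (restock 6): 70 + 6 = 76
  Event 6 (restock 39): 76 + 39 = 115
  Event 7 (restock 22): 115 + 22 = 137
  Event 8 (sale 21): sell min(21,137)=21. stock: 137 - 21 = 116. total_sold = 35
  Event 9 (restock 18): 116 + 18 = 134
Final: stock = 134, total_sold = 35

Checking against threshold 13:
  After event 1: stock=79 > 13
  After event 2: stock=84 > 13
  After event 3: stock=71 > 13
  After event 4: stock=70 > 13
  After event 5: stock=76 > 13
  After event 6: stock=115 > 13
  After event 7: stock=137 > 13
  After event 8: stock=116 > 13
  After event 9: stock=134 > 13
Alert events: []. Count = 0

Answer: 0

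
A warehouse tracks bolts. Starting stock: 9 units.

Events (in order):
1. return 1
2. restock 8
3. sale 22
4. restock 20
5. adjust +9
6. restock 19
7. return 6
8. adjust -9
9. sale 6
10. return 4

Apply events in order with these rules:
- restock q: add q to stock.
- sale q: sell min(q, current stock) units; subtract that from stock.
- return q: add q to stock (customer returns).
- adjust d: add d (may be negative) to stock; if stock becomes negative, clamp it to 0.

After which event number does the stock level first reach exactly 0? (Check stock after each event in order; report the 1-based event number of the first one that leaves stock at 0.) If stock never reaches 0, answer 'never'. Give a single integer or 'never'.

Processing events:
Start: stock = 9
  Event 1 (return 1): 9 + 1 = 10
  Event 2 (restock 8): 10 + 8 = 18
  Event 3 (sale 22): sell min(22,18)=18. stock: 18 - 18 = 0. total_sold = 18
  Event 4 (restock 20): 0 + 20 = 20
  Event 5 (adjust +9): 20 + 9 = 29
  Event 6 (restock 19): 29 + 19 = 48
  Event 7 (return 6): 48 + 6 = 54
  Event 8 (adjust -9): 54 + -9 = 45
  Event 9 (sale 6): sell min(6,45)=6. stock: 45 - 6 = 39. total_sold = 24
  Event 10 (return 4): 39 + 4 = 43
Final: stock = 43, total_sold = 24

First zero at event 3.

Answer: 3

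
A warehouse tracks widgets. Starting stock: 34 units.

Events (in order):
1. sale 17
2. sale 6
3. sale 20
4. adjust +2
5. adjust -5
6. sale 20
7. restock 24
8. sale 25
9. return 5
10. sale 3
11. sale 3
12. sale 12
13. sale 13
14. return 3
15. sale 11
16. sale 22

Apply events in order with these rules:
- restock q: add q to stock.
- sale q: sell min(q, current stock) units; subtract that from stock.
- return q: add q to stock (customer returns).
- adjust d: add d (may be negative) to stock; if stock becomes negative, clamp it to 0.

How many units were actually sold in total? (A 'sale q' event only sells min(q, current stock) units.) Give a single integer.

Answer: 66

Derivation:
Processing events:
Start: stock = 34
  Event 1 (sale 17): sell min(17,34)=17. stock: 34 - 17 = 17. total_sold = 17
  Event 2 (sale 6): sell min(6,17)=6. stock: 17 - 6 = 11. total_sold = 23
  Event 3 (sale 20): sell min(20,11)=11. stock: 11 - 11 = 0. total_sold = 34
  Event 4 (adjust +2): 0 + 2 = 2
  Event 5 (adjust -5): 2 + -5 = 0 (clamped to 0)
  Event 6 (sale 20): sell min(20,0)=0. stock: 0 - 0 = 0. total_sold = 34
  Event 7 (restock 24): 0 + 24 = 24
  Event 8 (sale 25): sell min(25,24)=24. stock: 24 - 24 = 0. total_sold = 58
  Event 9 (return 5): 0 + 5 = 5
  Event 10 (sale 3): sell min(3,5)=3. stock: 5 - 3 = 2. total_sold = 61
  Event 11 (sale 3): sell min(3,2)=2. stock: 2 - 2 = 0. total_sold = 63
  Event 12 (sale 12): sell min(12,0)=0. stock: 0 - 0 = 0. total_sold = 63
  Event 13 (sale 13): sell min(13,0)=0. stock: 0 - 0 = 0. total_sold = 63
  Event 14 (return 3): 0 + 3 = 3
  Event 15 (sale 11): sell min(11,3)=3. stock: 3 - 3 = 0. total_sold = 66
  Event 16 (sale 22): sell min(22,0)=0. stock: 0 - 0 = 0. total_sold = 66
Final: stock = 0, total_sold = 66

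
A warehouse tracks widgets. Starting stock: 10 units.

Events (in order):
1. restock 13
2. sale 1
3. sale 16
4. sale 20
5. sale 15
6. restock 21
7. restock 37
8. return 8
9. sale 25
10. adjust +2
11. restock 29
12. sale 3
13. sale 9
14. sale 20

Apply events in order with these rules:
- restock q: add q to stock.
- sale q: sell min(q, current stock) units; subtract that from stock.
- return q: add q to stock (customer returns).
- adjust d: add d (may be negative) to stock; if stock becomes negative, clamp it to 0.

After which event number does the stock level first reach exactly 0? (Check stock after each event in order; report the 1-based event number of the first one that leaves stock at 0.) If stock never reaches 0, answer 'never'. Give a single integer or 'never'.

Answer: 4

Derivation:
Processing events:
Start: stock = 10
  Event 1 (restock 13): 10 + 13 = 23
  Event 2 (sale 1): sell min(1,23)=1. stock: 23 - 1 = 22. total_sold = 1
  Event 3 (sale 16): sell min(16,22)=16. stock: 22 - 16 = 6. total_sold = 17
  Event 4 (sale 20): sell min(20,6)=6. stock: 6 - 6 = 0. total_sold = 23
  Event 5 (sale 15): sell min(15,0)=0. stock: 0 - 0 = 0. total_sold = 23
  Event 6 (restock 21): 0 + 21 = 21
  Event 7 (restock 37): 21 + 37 = 58
  Event 8 (return 8): 58 + 8 = 66
  Event 9 (sale 25): sell min(25,66)=25. stock: 66 - 25 = 41. total_sold = 48
  Event 10 (adjust +2): 41 + 2 = 43
  Event 11 (restock 29): 43 + 29 = 72
  Event 12 (sale 3): sell min(3,72)=3. stock: 72 - 3 = 69. total_sold = 51
  Event 13 (sale 9): sell min(9,69)=9. stock: 69 - 9 = 60. total_sold = 60
  Event 14 (sale 20): sell min(20,60)=20. stock: 60 - 20 = 40. total_sold = 80
Final: stock = 40, total_sold = 80

First zero at event 4.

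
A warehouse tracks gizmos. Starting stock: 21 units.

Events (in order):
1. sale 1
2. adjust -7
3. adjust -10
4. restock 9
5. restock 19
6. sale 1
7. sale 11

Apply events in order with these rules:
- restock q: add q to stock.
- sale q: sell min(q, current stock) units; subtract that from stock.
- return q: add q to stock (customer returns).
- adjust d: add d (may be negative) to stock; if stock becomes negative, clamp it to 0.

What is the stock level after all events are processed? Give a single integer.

Processing events:
Start: stock = 21
  Event 1 (sale 1): sell min(1,21)=1. stock: 21 - 1 = 20. total_sold = 1
  Event 2 (adjust -7): 20 + -7 = 13
  Event 3 (adjust -10): 13 + -10 = 3
  Event 4 (restock 9): 3 + 9 = 12
  Event 5 (restock 19): 12 + 19 = 31
  Event 6 (sale 1): sell min(1,31)=1. stock: 31 - 1 = 30. total_sold = 2
  Event 7 (sale 11): sell min(11,30)=11. stock: 30 - 11 = 19. total_sold = 13
Final: stock = 19, total_sold = 13

Answer: 19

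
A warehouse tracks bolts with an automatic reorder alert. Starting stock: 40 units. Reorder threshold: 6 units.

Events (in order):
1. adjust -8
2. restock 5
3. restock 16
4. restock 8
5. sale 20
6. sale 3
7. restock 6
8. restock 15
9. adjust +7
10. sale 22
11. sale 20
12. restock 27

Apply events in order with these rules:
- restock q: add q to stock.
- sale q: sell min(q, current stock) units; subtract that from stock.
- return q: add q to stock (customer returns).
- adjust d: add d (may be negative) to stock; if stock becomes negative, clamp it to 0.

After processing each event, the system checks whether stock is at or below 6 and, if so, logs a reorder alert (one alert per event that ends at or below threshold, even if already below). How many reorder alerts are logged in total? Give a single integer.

Processing events:
Start: stock = 40
  Event 1 (adjust -8): 40 + -8 = 32
  Event 2 (restock 5): 32 + 5 = 37
  Event 3 (restock 16): 37 + 16 = 53
  Event 4 (restock 8): 53 + 8 = 61
  Event 5 (sale 20): sell min(20,61)=20. stock: 61 - 20 = 41. total_sold = 20
  Event 6 (sale 3): sell min(3,41)=3. stock: 41 - 3 = 38. total_sold = 23
  Event 7 (restock 6): 38 + 6 = 44
  Event 8 (restock 15): 44 + 15 = 59
  Event 9 (adjust +7): 59 + 7 = 66
  Event 10 (sale 22): sell min(22,66)=22. stock: 66 - 22 = 44. total_sold = 45
  Event 11 (sale 20): sell min(20,44)=20. stock: 44 - 20 = 24. total_sold = 65
  Event 12 (restock 27): 24 + 27 = 51
Final: stock = 51, total_sold = 65

Checking against threshold 6:
  After event 1: stock=32 > 6
  After event 2: stock=37 > 6
  After event 3: stock=53 > 6
  After event 4: stock=61 > 6
  After event 5: stock=41 > 6
  After event 6: stock=38 > 6
  After event 7: stock=44 > 6
  After event 8: stock=59 > 6
  After event 9: stock=66 > 6
  After event 10: stock=44 > 6
  After event 11: stock=24 > 6
  After event 12: stock=51 > 6
Alert events: []. Count = 0

Answer: 0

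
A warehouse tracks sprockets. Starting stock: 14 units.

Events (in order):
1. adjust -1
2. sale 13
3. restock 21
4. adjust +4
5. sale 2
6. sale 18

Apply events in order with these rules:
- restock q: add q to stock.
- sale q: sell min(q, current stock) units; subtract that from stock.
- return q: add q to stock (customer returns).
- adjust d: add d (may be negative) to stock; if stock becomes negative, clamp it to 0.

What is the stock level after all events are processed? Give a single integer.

Answer: 5

Derivation:
Processing events:
Start: stock = 14
  Event 1 (adjust -1): 14 + -1 = 13
  Event 2 (sale 13): sell min(13,13)=13. stock: 13 - 13 = 0. total_sold = 13
  Event 3 (restock 21): 0 + 21 = 21
  Event 4 (adjust +4): 21 + 4 = 25
  Event 5 (sale 2): sell min(2,25)=2. stock: 25 - 2 = 23. total_sold = 15
  Event 6 (sale 18): sell min(18,23)=18. stock: 23 - 18 = 5. total_sold = 33
Final: stock = 5, total_sold = 33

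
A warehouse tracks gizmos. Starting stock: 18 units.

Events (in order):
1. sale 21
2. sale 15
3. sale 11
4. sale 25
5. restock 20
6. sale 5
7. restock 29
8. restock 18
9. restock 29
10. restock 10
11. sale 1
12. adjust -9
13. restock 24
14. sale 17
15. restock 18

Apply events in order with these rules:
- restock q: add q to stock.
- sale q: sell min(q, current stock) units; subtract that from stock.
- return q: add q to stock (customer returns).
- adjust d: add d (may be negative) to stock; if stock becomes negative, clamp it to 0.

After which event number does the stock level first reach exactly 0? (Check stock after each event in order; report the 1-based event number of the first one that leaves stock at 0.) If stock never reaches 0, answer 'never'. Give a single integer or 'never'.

Answer: 1

Derivation:
Processing events:
Start: stock = 18
  Event 1 (sale 21): sell min(21,18)=18. stock: 18 - 18 = 0. total_sold = 18
  Event 2 (sale 15): sell min(15,0)=0. stock: 0 - 0 = 0. total_sold = 18
  Event 3 (sale 11): sell min(11,0)=0. stock: 0 - 0 = 0. total_sold = 18
  Event 4 (sale 25): sell min(25,0)=0. stock: 0 - 0 = 0. total_sold = 18
  Event 5 (restock 20): 0 + 20 = 20
  Event 6 (sale 5): sell min(5,20)=5. stock: 20 - 5 = 15. total_sold = 23
  Event 7 (restock 29): 15 + 29 = 44
  Event 8 (restock 18): 44 + 18 = 62
  Event 9 (restock 29): 62 + 29 = 91
  Event 10 (restock 10): 91 + 10 = 101
  Event 11 (sale 1): sell min(1,101)=1. stock: 101 - 1 = 100. total_sold = 24
  Event 12 (adjust -9): 100 + -9 = 91
  Event 13 (restock 24): 91 + 24 = 115
  Event 14 (sale 17): sell min(17,115)=17. stock: 115 - 17 = 98. total_sold = 41
  Event 15 (restock 18): 98 + 18 = 116
Final: stock = 116, total_sold = 41

First zero at event 1.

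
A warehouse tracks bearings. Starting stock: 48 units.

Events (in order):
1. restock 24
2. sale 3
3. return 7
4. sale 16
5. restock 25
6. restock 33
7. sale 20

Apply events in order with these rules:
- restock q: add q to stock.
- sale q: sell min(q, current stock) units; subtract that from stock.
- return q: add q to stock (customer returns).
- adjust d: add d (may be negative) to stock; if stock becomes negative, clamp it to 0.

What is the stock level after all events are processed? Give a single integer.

Answer: 98

Derivation:
Processing events:
Start: stock = 48
  Event 1 (restock 24): 48 + 24 = 72
  Event 2 (sale 3): sell min(3,72)=3. stock: 72 - 3 = 69. total_sold = 3
  Event 3 (return 7): 69 + 7 = 76
  Event 4 (sale 16): sell min(16,76)=16. stock: 76 - 16 = 60. total_sold = 19
  Event 5 (restock 25): 60 + 25 = 85
  Event 6 (restock 33): 85 + 33 = 118
  Event 7 (sale 20): sell min(20,118)=20. stock: 118 - 20 = 98. total_sold = 39
Final: stock = 98, total_sold = 39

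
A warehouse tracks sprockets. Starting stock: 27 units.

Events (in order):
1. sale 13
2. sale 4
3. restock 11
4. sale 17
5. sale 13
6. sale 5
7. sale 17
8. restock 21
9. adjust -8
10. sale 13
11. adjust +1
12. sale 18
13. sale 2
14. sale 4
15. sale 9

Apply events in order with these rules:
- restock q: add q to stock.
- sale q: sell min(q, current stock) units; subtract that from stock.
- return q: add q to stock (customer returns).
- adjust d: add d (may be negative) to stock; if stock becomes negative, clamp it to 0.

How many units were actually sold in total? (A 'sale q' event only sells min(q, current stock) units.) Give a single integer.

Answer: 52

Derivation:
Processing events:
Start: stock = 27
  Event 1 (sale 13): sell min(13,27)=13. stock: 27 - 13 = 14. total_sold = 13
  Event 2 (sale 4): sell min(4,14)=4. stock: 14 - 4 = 10. total_sold = 17
  Event 3 (restock 11): 10 + 11 = 21
  Event 4 (sale 17): sell min(17,21)=17. stock: 21 - 17 = 4. total_sold = 34
  Event 5 (sale 13): sell min(13,4)=4. stock: 4 - 4 = 0. total_sold = 38
  Event 6 (sale 5): sell min(5,0)=0. stock: 0 - 0 = 0. total_sold = 38
  Event 7 (sale 17): sell min(17,0)=0. stock: 0 - 0 = 0. total_sold = 38
  Event 8 (restock 21): 0 + 21 = 21
  Event 9 (adjust -8): 21 + -8 = 13
  Event 10 (sale 13): sell min(13,13)=13. stock: 13 - 13 = 0. total_sold = 51
  Event 11 (adjust +1): 0 + 1 = 1
  Event 12 (sale 18): sell min(18,1)=1. stock: 1 - 1 = 0. total_sold = 52
  Event 13 (sale 2): sell min(2,0)=0. stock: 0 - 0 = 0. total_sold = 52
  Event 14 (sale 4): sell min(4,0)=0. stock: 0 - 0 = 0. total_sold = 52
  Event 15 (sale 9): sell min(9,0)=0. stock: 0 - 0 = 0. total_sold = 52
Final: stock = 0, total_sold = 52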